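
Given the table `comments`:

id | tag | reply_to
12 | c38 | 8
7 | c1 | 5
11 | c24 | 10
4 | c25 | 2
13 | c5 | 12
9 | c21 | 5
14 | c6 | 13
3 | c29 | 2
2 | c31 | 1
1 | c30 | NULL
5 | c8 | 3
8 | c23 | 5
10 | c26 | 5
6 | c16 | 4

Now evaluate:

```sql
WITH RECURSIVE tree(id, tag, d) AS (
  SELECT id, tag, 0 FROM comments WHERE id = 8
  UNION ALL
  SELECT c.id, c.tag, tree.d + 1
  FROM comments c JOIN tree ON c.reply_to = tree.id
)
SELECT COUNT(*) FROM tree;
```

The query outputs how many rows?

4

Base: id=8 (c23) at d 0.
Iteration 1: rows with reply_to in {8} -> c38 (id 12, d 1).
Iteration 2: rows with reply_to in {12} -> c5 (id 13, d 2).
Iteration 3: rows with reply_to in {13} -> c6 (id 14, d 3).
Iteration 4: no rows with reply_to in {14}; recursion stops.
Total rows emitted: 4.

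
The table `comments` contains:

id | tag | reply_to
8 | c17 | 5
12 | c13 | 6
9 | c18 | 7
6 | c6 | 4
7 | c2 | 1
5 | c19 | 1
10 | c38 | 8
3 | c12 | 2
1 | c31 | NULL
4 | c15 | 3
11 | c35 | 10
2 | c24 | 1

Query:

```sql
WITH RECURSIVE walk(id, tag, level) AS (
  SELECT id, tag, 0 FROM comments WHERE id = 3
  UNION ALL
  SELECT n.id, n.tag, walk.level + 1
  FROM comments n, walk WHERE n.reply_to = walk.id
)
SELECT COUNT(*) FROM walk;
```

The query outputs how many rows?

Base: id=3 (c12) at level 0.
Iteration 1: rows with reply_to in {3} -> c15 (id 4, level 1).
Iteration 2: rows with reply_to in {4} -> c6 (id 6, level 2).
Iteration 3: rows with reply_to in {6} -> c13 (id 12, level 3).
Iteration 4: no rows with reply_to in {12}; recursion stops.
Total rows emitted: 4.

4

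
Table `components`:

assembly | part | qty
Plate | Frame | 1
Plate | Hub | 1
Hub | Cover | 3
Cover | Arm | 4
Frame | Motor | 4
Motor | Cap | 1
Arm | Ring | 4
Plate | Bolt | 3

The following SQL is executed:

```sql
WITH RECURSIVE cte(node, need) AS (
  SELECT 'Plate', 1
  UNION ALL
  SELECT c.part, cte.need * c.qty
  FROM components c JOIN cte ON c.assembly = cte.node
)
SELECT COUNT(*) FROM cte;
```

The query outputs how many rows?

Base: (Plate, need=1).
Iteration 1: components of {Plate} -> Bolt = 1*3 = 3, Frame = 1*1 = 1, Hub = 1*1 = 1.
Iteration 2: components of {Bolt,Frame,Hub} -> Cover = 1*3 = 3, Motor = 1*4 = 4.
Iteration 3: components of {Cover,Motor} -> Arm = 3*4 = 12, Cap = 4*1 = 4.
Iteration 4: components of {Arm,Cap} -> Ring = 12*4 = 48.
Iteration 5: no further components; recursion stops.
Total rows emitted: 9.

9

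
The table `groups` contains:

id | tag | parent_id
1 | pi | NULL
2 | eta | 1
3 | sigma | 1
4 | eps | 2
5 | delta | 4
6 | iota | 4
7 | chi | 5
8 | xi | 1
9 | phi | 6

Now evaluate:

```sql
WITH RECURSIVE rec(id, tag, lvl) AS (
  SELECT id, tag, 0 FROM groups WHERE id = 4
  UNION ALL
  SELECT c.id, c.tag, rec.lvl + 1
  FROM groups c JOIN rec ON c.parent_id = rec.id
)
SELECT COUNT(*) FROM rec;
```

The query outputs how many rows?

5

Base: id=4 (eps) at lvl 0.
Iteration 1: rows with parent_id in {4} -> delta (id 5, lvl 1), iota (id 6, lvl 1).
Iteration 2: rows with parent_id in {5,6} -> chi (id 7, lvl 2), phi (id 9, lvl 2).
Iteration 3: no rows with parent_id in {7,9}; recursion stops.
Total rows emitted: 5.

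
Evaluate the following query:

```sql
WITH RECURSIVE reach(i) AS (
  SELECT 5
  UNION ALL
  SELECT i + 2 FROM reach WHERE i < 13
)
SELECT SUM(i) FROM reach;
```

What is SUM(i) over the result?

Base: i=5.
Iteration 1: 5 < 13 holds -> i = 5 + 2 = 7.
Iteration 2: 7 < 13 holds -> i = 7 + 2 = 9.
Iteration 3: 9 < 13 holds -> i = 9 + 2 = 11.
Iteration 4: 11 < 13 holds -> i = 11 + 2 = 13.
Iteration 5: 13 < 13 fails; recursion stops.
SUM(i) = 5 + 7 + 9 + 11 + 13 = 45.

45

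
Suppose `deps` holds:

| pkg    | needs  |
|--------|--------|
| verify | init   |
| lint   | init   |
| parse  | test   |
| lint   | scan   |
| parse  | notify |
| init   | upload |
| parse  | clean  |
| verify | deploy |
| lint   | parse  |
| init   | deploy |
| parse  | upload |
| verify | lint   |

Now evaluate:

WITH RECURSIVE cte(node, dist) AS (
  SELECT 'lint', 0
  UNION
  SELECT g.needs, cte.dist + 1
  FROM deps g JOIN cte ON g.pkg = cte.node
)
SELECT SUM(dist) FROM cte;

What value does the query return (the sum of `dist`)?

13

Base: (lint, dist=0).
Iteration 1: edges from {lint} -> (init, dist=1), (parse, dist=1), (scan, dist=1).
Iteration 2: edges from {init,parse,scan} -> (clean, dist=2), (deploy, dist=2), (notify, dist=2), (test, dist=2), (upload, dist=2). [UNION drops 1 duplicate row(s)]
Iteration 3: no outgoing edges from {clean,deploy,notify,test,upload}; recursion stops.
SUM(dist) = 0 + 1 + 1 + 1 + 2 + 2 + 2 + 2 + 2 = 13.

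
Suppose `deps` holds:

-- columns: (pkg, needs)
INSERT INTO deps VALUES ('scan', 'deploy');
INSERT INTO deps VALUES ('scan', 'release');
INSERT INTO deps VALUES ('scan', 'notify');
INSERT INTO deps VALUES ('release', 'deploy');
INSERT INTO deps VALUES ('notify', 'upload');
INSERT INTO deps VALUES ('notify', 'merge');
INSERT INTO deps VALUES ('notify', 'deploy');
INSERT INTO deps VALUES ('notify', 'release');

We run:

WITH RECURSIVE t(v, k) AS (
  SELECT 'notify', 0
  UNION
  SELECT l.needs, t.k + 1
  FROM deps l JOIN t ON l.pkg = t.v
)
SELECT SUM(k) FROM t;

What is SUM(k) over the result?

6

Base: (notify, k=0).
Iteration 1: edges from {notify} -> (deploy, k=1), (merge, k=1), (release, k=1), (upload, k=1).
Iteration 2: edges from {deploy,merge,release,upload} -> (deploy, k=2).
Iteration 3: no outgoing edges from {deploy}; recursion stops.
SUM(k) = 0 + 1 + 1 + 1 + 1 + 2 = 6.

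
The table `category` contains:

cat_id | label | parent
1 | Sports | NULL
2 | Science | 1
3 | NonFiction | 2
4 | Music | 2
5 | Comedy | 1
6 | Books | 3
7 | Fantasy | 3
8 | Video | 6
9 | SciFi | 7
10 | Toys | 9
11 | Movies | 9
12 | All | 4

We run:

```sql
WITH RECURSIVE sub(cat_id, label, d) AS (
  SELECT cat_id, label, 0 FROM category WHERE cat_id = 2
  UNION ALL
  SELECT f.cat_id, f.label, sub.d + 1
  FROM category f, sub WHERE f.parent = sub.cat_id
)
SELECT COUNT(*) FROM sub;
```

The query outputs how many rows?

10

Base: cat_id=2 (Science) at d 0.
Iteration 1: rows with parent in {2} -> NonFiction (id 3, d 1), Music (id 4, d 1).
Iteration 2: rows with parent in {3,4} -> Books (id 6, d 2), Fantasy (id 7, d 2), All (id 12, d 2).
Iteration 3: rows with parent in {6,7,12} -> Video (id 8, d 3), SciFi (id 9, d 3).
Iteration 4: rows with parent in {8,9} -> Toys (id 10, d 4), Movies (id 11, d 4).
Iteration 5: no rows with parent in {10,11}; recursion stops.
Total rows emitted: 10.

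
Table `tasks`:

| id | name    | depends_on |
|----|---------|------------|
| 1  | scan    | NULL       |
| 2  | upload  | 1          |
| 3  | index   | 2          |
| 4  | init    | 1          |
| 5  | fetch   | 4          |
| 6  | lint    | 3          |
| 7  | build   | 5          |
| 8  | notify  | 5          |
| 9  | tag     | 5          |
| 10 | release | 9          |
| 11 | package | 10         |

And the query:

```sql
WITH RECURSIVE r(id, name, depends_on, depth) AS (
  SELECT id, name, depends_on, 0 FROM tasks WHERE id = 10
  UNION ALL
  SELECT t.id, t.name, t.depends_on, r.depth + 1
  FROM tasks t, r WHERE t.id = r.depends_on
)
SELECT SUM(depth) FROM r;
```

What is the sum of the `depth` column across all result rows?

Base: id=10 (release), depends_on=9, depth 0.
Iteration 1: join on id=9 -> tag (id 9, depends_on=5, depth 1).
Iteration 2: join on id=5 -> fetch (id 5, depends_on=4, depth 2).
Iteration 3: join on id=4 -> init (id 4, depends_on=1, depth 3).
Iteration 4: join on id=1 -> scan (id 1, depends_on=NULL, depth 4).
Iteration 5: depends_on is NULL; no match; recursion stops.
SUM(depth) = 0 + 1 + 2 + 3 + 4 = 10.

10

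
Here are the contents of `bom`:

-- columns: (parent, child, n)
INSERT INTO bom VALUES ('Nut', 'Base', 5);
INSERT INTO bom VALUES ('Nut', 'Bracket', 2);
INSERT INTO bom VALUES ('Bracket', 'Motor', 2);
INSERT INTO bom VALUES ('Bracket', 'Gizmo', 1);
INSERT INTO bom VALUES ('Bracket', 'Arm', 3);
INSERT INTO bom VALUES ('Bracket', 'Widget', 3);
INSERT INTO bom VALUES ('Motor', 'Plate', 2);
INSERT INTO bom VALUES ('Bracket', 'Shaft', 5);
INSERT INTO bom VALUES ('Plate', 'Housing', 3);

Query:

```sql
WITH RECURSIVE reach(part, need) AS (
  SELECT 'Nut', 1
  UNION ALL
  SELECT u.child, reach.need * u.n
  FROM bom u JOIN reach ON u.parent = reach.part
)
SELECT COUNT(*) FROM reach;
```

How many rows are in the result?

10

Base: (Nut, need=1).
Iteration 1: components of {Nut} -> Base = 1*5 = 5, Bracket = 1*2 = 2.
Iteration 2: components of {Base,Bracket} -> Arm = 2*3 = 6, Gizmo = 2*1 = 2, Motor = 2*2 = 4, Shaft = 2*5 = 10, Widget = 2*3 = 6.
Iteration 3: components of {Arm,Gizmo,Motor,Shaft,Widget} -> Plate = 4*2 = 8.
Iteration 4: components of {Plate} -> Housing = 8*3 = 24.
Iteration 5: no further components; recursion stops.
Total rows emitted: 10.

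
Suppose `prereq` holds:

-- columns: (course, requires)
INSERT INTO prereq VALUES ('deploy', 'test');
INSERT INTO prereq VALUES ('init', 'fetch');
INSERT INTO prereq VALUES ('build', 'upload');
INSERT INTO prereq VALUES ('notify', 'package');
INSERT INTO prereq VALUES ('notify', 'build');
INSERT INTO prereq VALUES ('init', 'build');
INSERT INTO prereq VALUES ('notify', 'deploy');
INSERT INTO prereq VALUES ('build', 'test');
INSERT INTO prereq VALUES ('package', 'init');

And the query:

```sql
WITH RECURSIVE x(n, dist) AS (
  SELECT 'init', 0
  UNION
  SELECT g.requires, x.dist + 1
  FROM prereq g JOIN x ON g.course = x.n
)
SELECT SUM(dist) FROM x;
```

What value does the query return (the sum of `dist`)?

Base: (init, dist=0).
Iteration 1: edges from {init} -> (build, dist=1), (fetch, dist=1).
Iteration 2: edges from {build,fetch} -> (test, dist=2), (upload, dist=2).
Iteration 3: no outgoing edges from {test,upload}; recursion stops.
SUM(dist) = 0 + 1 + 1 + 2 + 2 = 6.

6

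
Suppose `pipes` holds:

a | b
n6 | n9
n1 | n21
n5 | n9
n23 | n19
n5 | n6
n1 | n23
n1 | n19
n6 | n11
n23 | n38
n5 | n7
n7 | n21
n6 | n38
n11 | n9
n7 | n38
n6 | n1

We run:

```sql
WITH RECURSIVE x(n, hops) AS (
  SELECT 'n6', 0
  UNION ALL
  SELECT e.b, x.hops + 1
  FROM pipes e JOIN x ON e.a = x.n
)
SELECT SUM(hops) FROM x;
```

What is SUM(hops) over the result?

18

Base: (n6, hops=0).
Iteration 1: edges from {n6} -> (n1, hops=1), (n11, hops=1), (n38, hops=1), (n9, hops=1).
Iteration 2: edges from {n1,n11,n38,n9} -> (n19, hops=2), (n21, hops=2), (n23, hops=2), (n9, hops=2).
Iteration 3: edges from {n19,n21,n23,n9} -> (n19, hops=3), (n38, hops=3).
Iteration 4: no outgoing edges from {n19,n38}; recursion stops.
SUM(hops) = 0 + 1 + 1 + 1 + 1 + 2 + 2 + 2 + 2 + 3 + 3 = 18.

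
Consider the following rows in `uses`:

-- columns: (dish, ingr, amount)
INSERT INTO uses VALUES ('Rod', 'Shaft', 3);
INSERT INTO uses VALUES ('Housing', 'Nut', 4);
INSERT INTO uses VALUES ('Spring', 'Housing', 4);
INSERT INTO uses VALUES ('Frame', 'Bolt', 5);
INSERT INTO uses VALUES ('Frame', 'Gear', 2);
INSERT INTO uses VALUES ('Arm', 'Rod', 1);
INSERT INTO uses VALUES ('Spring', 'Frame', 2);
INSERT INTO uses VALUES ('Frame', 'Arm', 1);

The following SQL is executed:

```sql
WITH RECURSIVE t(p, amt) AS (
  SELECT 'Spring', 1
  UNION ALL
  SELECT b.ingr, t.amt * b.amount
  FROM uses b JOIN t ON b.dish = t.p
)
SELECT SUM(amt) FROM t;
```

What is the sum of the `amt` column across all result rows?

Base: (Spring, amt=1).
Iteration 1: components of {Spring} -> Frame = 1*2 = 2, Housing = 1*4 = 4.
Iteration 2: components of {Frame,Housing} -> Arm = 2*1 = 2, Bolt = 2*5 = 10, Gear = 2*2 = 4, Nut = 4*4 = 16.
Iteration 3: components of {Arm,Bolt,Gear,Nut} -> Rod = 2*1 = 2.
Iteration 4: components of {Rod} -> Shaft = 2*3 = 6.
Iteration 5: no further components; recursion stops.
SUM(amt) = 1 + 2 + 4 + 2 + 4 + 10 + 16 + 2 + 6 = 47.

47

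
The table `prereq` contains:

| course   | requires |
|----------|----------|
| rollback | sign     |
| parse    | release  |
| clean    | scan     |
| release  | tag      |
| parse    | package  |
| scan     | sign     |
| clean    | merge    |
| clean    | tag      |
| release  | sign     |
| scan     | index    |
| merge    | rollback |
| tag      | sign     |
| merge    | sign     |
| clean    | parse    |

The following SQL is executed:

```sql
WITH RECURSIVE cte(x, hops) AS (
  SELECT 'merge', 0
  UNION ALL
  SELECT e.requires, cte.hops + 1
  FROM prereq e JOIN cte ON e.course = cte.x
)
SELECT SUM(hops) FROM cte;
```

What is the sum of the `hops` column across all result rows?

Base: (merge, hops=0).
Iteration 1: edges from {merge} -> (rollback, hops=1), (sign, hops=1).
Iteration 2: edges from {rollback,sign} -> (sign, hops=2).
Iteration 3: no outgoing edges from {sign}; recursion stops.
SUM(hops) = 0 + 1 + 1 + 2 = 4.

4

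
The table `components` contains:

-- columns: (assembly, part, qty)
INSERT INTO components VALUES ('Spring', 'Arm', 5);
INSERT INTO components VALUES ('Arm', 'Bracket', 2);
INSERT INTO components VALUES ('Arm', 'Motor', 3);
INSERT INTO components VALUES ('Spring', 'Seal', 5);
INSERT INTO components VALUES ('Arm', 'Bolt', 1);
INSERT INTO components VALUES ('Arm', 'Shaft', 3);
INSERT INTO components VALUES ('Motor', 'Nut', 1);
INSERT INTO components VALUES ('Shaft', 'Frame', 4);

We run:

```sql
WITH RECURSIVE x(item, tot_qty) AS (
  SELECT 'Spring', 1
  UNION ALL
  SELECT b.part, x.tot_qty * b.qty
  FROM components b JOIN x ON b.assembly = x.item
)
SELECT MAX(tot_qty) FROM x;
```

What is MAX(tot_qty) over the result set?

Base: (Spring, tot_qty=1).
Iteration 1: components of {Spring} -> Arm = 1*5 = 5, Seal = 1*5 = 5.
Iteration 2: components of {Arm,Seal} -> Bolt = 5*1 = 5, Bracket = 5*2 = 10, Motor = 5*3 = 15, Shaft = 5*3 = 15.
Iteration 3: components of {Bolt,Bracket,Motor,Shaft} -> Frame = 15*4 = 60, Nut = 15*1 = 15.
Iteration 4: no further components; recursion stops.
tot_qty values: 1, 5, 5, 10, 15, 5, 15, 15, 60; the maximum is 60.

60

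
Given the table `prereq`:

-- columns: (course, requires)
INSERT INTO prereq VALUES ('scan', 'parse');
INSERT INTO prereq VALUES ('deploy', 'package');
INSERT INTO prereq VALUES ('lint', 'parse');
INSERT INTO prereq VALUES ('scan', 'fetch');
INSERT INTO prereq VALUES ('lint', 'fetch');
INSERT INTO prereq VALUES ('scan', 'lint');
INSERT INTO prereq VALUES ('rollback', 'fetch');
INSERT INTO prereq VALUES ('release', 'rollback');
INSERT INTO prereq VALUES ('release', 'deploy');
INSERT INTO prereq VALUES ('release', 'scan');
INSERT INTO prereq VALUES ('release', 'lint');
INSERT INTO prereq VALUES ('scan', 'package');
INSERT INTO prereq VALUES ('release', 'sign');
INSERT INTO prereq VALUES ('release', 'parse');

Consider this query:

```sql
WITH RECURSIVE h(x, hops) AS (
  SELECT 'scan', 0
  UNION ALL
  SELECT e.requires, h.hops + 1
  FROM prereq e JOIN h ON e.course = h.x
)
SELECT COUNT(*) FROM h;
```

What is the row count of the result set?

Base: (scan, hops=0).
Iteration 1: edges from {scan} -> (fetch, hops=1), (lint, hops=1), (package, hops=1), (parse, hops=1).
Iteration 2: edges from {fetch,lint,package,parse} -> (fetch, hops=2), (parse, hops=2).
Iteration 3: no outgoing edges from {fetch,parse}; recursion stops.
Total rows emitted: 7.

7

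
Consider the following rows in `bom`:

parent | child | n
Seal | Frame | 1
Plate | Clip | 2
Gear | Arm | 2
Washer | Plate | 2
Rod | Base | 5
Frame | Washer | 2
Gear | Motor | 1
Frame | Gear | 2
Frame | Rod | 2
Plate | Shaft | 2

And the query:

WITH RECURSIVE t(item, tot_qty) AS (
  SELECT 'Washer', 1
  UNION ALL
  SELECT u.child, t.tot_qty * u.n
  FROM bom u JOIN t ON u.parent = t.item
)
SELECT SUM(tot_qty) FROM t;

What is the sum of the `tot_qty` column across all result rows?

11

Base: (Washer, tot_qty=1).
Iteration 1: components of {Washer} -> Plate = 1*2 = 2.
Iteration 2: components of {Plate} -> Clip = 2*2 = 4, Shaft = 2*2 = 4.
Iteration 3: no further components; recursion stops.
SUM(tot_qty) = 1 + 2 + 4 + 4 = 11.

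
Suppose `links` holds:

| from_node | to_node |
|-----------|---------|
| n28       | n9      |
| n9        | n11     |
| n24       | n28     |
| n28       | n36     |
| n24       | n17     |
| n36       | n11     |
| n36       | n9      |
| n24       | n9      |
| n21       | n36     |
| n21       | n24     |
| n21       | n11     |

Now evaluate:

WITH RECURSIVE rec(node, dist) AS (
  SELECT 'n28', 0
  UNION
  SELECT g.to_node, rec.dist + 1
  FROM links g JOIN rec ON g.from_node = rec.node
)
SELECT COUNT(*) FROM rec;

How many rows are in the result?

6

Base: (n28, dist=0).
Iteration 1: edges from {n28} -> (n36, dist=1), (n9, dist=1).
Iteration 2: edges from {n36,n9} -> (n11, dist=2), (n9, dist=2). [UNION drops 1 duplicate row(s)]
Iteration 3: edges from {n11,n9} -> (n11, dist=3).
Iteration 4: no outgoing edges from {n11}; recursion stops.
Total rows emitted: 6.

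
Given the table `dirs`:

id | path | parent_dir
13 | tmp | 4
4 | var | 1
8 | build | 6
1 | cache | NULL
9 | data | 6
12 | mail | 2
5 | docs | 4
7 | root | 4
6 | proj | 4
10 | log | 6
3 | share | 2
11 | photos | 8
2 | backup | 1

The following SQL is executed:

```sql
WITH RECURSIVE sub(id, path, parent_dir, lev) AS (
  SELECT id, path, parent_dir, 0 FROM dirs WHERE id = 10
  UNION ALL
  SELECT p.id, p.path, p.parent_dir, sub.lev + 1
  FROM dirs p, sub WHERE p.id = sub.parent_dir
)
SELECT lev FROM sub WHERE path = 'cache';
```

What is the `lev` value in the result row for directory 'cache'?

Base: id=10 (log), parent_dir=6, lev 0.
Iteration 1: join on id=6 -> proj (id 6, parent_dir=4, lev 1).
Iteration 2: join on id=4 -> var (id 4, parent_dir=1, lev 2).
Iteration 3: join on id=1 -> cache (id 1, parent_dir=NULL, lev 3).
Iteration 4: parent_dir is NULL; no match; recursion stops.

3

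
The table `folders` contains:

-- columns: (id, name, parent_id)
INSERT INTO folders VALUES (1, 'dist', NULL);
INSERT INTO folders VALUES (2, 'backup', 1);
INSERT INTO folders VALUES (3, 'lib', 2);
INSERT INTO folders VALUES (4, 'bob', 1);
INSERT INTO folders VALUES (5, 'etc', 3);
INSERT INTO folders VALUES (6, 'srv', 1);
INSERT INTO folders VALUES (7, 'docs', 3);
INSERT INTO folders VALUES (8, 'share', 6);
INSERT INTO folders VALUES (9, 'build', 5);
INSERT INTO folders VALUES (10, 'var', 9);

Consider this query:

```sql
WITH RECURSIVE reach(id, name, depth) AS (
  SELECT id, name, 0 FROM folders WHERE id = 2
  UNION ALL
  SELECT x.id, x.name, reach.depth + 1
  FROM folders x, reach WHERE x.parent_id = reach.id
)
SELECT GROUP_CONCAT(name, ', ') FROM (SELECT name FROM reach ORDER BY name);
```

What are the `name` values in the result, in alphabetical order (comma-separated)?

Base: id=2 (backup) at depth 0.
Iteration 1: rows with parent_id in {2} -> lib (id 3, depth 1).
Iteration 2: rows with parent_id in {3} -> etc (id 5, depth 2), docs (id 7, depth 2).
Iteration 3: rows with parent_id in {5,7} -> build (id 9, depth 3).
Iteration 4: rows with parent_id in {9} -> var (id 10, depth 4).
Iteration 5: no rows with parent_id in {10}; recursion stops.

backup, build, docs, etc, lib, var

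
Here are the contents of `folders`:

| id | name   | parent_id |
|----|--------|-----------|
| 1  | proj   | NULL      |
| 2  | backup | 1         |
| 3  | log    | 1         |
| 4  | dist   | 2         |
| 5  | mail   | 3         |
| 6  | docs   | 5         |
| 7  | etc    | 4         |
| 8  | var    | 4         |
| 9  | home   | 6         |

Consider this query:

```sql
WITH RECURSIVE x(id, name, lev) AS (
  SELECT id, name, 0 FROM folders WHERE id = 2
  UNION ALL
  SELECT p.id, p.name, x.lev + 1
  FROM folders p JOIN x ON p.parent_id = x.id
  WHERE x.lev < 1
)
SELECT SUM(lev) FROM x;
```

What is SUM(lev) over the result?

Base: id=2 (backup) at lev 0.
Iteration 1: rows with parent_id in {2} -> dist (id 4, lev 1).
Iteration 2: lev < 1 fails for all current rows; recursion stops.
SUM(lev) = 0 + 1 = 1.

1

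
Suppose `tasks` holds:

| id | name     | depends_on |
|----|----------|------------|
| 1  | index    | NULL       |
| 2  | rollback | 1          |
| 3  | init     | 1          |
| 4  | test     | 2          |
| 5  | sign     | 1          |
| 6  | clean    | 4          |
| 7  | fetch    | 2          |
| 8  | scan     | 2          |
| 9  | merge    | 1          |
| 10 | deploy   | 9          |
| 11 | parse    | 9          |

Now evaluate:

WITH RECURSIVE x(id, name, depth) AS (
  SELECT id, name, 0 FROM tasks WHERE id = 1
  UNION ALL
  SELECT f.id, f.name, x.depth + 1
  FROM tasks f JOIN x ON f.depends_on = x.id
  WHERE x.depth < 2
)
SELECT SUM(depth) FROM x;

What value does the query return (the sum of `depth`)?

Base: id=1 (index) at depth 0.
Iteration 1: rows with depends_on in {1} -> rollback (id 2, depth 1), init (id 3, depth 1), sign (id 5, depth 1), merge (id 9, depth 1).
Iteration 2: rows with depends_on in {2,3,5,9} -> test (id 4, depth 2), fetch (id 7, depth 2), scan (id 8, depth 2), deploy (id 10, depth 2), parse (id 11, depth 2).
Iteration 3: depth < 2 fails for all current rows; recursion stops.
SUM(depth) = 0 + 1 + 1 + 1 + 1 + 2 + 2 + 2 + 2 + 2 = 14.

14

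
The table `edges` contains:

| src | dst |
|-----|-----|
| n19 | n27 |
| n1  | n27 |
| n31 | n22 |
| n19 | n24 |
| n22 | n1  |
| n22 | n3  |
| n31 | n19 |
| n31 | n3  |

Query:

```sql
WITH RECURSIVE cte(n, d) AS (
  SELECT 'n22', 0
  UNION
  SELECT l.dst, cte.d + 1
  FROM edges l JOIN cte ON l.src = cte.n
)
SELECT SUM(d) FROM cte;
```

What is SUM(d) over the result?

Base: (n22, d=0).
Iteration 1: edges from {n22} -> (n1, d=1), (n3, d=1).
Iteration 2: edges from {n1,n3} -> (n27, d=2).
Iteration 3: no outgoing edges from {n27}; recursion stops.
SUM(d) = 0 + 1 + 1 + 2 = 4.

4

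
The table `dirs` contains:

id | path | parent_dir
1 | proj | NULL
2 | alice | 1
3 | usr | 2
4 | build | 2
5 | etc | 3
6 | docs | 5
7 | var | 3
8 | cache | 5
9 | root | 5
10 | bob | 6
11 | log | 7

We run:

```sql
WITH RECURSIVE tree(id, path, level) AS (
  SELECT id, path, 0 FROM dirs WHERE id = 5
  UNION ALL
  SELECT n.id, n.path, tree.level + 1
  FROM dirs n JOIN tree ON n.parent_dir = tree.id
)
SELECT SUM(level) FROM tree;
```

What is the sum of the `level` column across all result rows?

5

Base: id=5 (etc) at level 0.
Iteration 1: rows with parent_dir in {5} -> docs (id 6, level 1), cache (id 8, level 1), root (id 9, level 1).
Iteration 2: rows with parent_dir in {6,8,9} -> bob (id 10, level 2).
Iteration 3: no rows with parent_dir in {10}; recursion stops.
SUM(level) = 0 + 1 + 1 + 1 + 2 = 5.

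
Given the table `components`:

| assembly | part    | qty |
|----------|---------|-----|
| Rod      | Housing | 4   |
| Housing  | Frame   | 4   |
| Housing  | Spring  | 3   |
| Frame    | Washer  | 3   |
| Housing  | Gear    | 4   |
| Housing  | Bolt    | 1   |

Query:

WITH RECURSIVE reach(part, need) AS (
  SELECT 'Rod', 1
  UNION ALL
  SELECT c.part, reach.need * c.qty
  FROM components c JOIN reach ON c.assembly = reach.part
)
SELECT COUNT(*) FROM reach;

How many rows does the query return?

Base: (Rod, need=1).
Iteration 1: components of {Rod} -> Housing = 1*4 = 4.
Iteration 2: components of {Housing} -> Bolt = 4*1 = 4, Frame = 4*4 = 16, Gear = 4*4 = 16, Spring = 4*3 = 12.
Iteration 3: components of {Bolt,Frame,Gear,Spring} -> Washer = 16*3 = 48.
Iteration 4: no further components; recursion stops.
Total rows emitted: 7.

7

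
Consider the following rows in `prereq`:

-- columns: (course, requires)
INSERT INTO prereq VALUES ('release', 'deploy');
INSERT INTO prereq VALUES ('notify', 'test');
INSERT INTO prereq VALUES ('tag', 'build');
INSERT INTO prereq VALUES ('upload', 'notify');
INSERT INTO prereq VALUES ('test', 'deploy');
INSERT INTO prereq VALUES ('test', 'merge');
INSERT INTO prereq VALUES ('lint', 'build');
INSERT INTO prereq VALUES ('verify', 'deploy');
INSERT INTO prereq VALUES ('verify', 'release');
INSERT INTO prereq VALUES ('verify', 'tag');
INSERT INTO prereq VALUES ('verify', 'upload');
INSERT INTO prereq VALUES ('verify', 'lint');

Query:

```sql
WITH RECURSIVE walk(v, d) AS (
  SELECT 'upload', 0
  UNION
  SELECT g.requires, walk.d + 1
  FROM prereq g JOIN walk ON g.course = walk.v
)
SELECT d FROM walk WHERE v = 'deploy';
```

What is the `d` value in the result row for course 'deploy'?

Base: (upload, d=0).
Iteration 1: edges from {upload} -> (notify, d=1).
Iteration 2: edges from {notify} -> (test, d=2).
Iteration 3: edges from {test} -> (deploy, d=3), (merge, d=3).
Iteration 4: no outgoing edges from {deploy,merge}; recursion stops.

3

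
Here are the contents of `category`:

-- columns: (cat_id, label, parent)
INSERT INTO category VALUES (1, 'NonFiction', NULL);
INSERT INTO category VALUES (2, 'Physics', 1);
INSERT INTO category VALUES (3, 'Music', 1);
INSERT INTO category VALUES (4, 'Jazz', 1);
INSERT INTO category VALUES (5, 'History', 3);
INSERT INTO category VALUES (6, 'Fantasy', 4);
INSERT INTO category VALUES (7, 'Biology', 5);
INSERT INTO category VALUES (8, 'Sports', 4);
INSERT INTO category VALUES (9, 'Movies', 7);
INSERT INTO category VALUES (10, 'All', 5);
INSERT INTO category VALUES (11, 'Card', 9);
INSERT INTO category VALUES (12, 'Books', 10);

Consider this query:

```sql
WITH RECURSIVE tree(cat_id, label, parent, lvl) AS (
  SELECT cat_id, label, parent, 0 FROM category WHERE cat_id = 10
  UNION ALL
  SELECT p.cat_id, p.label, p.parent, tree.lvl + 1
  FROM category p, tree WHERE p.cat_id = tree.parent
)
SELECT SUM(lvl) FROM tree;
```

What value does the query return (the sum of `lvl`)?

Base: cat_id=10 (All), parent=5, lvl 0.
Iteration 1: join on cat_id=5 -> History (id 5, parent=3, lvl 1).
Iteration 2: join on cat_id=3 -> Music (id 3, parent=1, lvl 2).
Iteration 3: join on cat_id=1 -> NonFiction (id 1, parent=NULL, lvl 3).
Iteration 4: parent is NULL; no match; recursion stops.
SUM(lvl) = 0 + 1 + 2 + 3 = 6.

6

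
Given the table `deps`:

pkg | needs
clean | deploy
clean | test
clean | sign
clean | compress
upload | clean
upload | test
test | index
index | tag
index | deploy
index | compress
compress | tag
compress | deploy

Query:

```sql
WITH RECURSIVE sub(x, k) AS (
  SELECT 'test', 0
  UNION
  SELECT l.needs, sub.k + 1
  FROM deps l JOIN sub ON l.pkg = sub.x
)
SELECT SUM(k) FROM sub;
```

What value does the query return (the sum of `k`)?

13

Base: (test, k=0).
Iteration 1: edges from {test} -> (index, k=1).
Iteration 2: edges from {index} -> (compress, k=2), (deploy, k=2), (tag, k=2).
Iteration 3: edges from {compress,deploy,tag} -> (deploy, k=3), (tag, k=3).
Iteration 4: no outgoing edges from {deploy,tag}; recursion stops.
SUM(k) = 0 + 1 + 2 + 2 + 2 + 3 + 3 = 13.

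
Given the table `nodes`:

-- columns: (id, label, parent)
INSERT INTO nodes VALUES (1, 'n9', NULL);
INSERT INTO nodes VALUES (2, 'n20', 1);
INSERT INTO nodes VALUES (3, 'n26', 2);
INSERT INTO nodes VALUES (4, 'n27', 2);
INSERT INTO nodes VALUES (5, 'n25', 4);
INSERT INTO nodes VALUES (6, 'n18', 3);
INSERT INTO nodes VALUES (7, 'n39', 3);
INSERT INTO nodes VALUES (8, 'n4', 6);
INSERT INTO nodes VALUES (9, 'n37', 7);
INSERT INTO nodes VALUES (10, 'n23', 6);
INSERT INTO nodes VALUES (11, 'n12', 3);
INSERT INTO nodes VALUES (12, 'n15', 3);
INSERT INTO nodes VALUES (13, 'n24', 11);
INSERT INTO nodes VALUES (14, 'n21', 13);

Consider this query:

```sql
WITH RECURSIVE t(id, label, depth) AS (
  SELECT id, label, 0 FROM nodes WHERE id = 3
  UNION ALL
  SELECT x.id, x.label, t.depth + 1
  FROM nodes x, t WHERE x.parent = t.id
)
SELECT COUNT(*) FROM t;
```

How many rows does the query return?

10

Base: id=3 (n26) at depth 0.
Iteration 1: rows with parent in {3} -> n18 (id 6, depth 1), n39 (id 7, depth 1), n12 (id 11, depth 1), n15 (id 12, depth 1).
Iteration 2: rows with parent in {6,7,11,12} -> n4 (id 8, depth 2), n37 (id 9, depth 2), n23 (id 10, depth 2), n24 (id 13, depth 2).
Iteration 3: rows with parent in {8,9,10,13} -> n21 (id 14, depth 3).
Iteration 4: no rows with parent in {14}; recursion stops.
Total rows emitted: 10.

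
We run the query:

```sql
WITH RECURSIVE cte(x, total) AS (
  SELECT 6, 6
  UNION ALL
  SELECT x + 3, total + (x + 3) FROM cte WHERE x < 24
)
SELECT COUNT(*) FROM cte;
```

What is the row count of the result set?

7

Base: x=6, total=6.
Iteration 1: 6 < 24 holds -> x = 6 + 3 = 9, total = 6 + 9 = 15.
Iteration 2: 9 < 24 holds -> x = 9 + 3 = 12, total = 15 + 12 = 27.
Iteration 3: 12 < 24 holds -> x = 12 + 3 = 15, total = 27 + 15 = 42.
Iteration 4: 15 < 24 holds -> x = 15 + 3 = 18, total = 42 + 18 = 60.
Iteration 5: 18 < 24 holds -> x = 18 + 3 = 21, total = 60 + 21 = 81.
Iteration 6: 21 < 24 holds -> x = 21 + 3 = 24, total = 81 + 24 = 105.
Iteration 7: 24 < 24 fails; recursion stops.
Total rows emitted: 7.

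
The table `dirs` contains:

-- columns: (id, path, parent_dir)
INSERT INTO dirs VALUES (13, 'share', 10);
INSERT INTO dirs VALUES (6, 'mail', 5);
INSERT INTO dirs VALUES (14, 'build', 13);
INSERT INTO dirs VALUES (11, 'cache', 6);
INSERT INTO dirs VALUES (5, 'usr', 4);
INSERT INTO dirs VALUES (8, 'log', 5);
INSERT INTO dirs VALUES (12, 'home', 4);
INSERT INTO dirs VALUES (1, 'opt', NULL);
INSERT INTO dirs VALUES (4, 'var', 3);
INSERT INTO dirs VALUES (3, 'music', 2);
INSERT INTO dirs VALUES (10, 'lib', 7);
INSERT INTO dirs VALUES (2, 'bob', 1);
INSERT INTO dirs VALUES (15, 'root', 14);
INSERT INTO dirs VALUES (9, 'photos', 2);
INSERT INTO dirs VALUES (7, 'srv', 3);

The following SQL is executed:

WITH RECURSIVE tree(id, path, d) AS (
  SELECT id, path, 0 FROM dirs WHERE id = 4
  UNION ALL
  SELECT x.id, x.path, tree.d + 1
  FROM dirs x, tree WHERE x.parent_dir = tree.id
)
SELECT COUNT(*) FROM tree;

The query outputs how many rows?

Base: id=4 (var) at d 0.
Iteration 1: rows with parent_dir in {4} -> usr (id 5, d 1), home (id 12, d 1).
Iteration 2: rows with parent_dir in {5,12} -> mail (id 6, d 2), log (id 8, d 2).
Iteration 3: rows with parent_dir in {6,8} -> cache (id 11, d 3).
Iteration 4: no rows with parent_dir in {11}; recursion stops.
Total rows emitted: 6.

6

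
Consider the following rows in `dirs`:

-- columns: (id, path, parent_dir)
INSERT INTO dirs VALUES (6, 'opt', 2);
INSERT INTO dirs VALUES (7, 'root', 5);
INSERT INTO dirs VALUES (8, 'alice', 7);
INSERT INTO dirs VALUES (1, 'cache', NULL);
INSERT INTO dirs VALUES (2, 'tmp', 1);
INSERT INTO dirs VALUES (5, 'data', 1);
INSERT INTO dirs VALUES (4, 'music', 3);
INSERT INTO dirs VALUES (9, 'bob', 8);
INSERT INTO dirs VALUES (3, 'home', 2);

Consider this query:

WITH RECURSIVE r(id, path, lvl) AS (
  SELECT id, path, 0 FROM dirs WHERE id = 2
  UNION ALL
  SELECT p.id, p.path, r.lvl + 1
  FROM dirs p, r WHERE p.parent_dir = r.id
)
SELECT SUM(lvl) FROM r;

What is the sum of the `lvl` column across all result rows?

4

Base: id=2 (tmp) at lvl 0.
Iteration 1: rows with parent_dir in {2} -> home (id 3, lvl 1), opt (id 6, lvl 1).
Iteration 2: rows with parent_dir in {3,6} -> music (id 4, lvl 2).
Iteration 3: no rows with parent_dir in {4}; recursion stops.
SUM(lvl) = 0 + 1 + 1 + 2 = 4.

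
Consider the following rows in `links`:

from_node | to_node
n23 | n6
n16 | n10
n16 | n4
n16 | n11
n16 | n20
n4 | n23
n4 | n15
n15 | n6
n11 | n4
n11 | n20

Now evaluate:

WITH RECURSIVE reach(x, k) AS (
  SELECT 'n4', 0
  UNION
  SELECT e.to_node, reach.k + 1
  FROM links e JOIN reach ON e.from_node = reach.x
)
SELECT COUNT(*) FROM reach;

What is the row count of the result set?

Base: (n4, k=0).
Iteration 1: edges from {n4} -> (n15, k=1), (n23, k=1).
Iteration 2: edges from {n15,n23} -> (n6, k=2). [UNION drops 1 duplicate row(s)]
Iteration 3: no outgoing edges from {n6}; recursion stops.
Total rows emitted: 4.

4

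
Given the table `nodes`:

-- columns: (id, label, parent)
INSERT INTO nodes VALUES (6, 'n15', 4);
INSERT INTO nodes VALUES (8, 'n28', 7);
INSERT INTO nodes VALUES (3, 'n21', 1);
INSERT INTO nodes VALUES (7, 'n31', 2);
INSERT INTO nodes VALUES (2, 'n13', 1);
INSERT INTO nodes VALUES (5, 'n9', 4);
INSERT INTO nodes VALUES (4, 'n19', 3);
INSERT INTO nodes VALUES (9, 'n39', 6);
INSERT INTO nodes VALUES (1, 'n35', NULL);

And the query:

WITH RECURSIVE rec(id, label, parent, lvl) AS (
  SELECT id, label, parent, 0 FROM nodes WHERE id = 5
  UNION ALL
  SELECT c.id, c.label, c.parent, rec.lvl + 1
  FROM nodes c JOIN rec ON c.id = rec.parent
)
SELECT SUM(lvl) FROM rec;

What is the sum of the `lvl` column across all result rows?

6

Base: id=5 (n9), parent=4, lvl 0.
Iteration 1: join on id=4 -> n19 (id 4, parent=3, lvl 1).
Iteration 2: join on id=3 -> n21 (id 3, parent=1, lvl 2).
Iteration 3: join on id=1 -> n35 (id 1, parent=NULL, lvl 3).
Iteration 4: parent is NULL; no match; recursion stops.
SUM(lvl) = 0 + 1 + 2 + 3 = 6.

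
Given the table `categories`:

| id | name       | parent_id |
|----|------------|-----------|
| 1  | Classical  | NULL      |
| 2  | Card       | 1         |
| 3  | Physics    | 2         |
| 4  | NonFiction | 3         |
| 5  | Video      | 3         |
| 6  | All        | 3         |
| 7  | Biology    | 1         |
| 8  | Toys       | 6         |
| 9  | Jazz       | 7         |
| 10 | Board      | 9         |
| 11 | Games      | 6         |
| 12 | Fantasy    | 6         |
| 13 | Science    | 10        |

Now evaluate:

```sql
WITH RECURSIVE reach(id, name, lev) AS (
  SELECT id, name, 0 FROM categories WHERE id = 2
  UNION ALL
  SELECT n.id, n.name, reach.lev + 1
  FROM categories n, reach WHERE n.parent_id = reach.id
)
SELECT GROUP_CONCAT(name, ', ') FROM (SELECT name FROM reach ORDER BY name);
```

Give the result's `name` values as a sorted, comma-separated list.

All, Card, Fantasy, Games, NonFiction, Physics, Toys, Video

Base: id=2 (Card) at lev 0.
Iteration 1: rows with parent_id in {2} -> Physics (id 3, lev 1).
Iteration 2: rows with parent_id in {3} -> NonFiction (id 4, lev 2), Video (id 5, lev 2), All (id 6, lev 2).
Iteration 3: rows with parent_id in {4,5,6} -> Toys (id 8, lev 3), Games (id 11, lev 3), Fantasy (id 12, lev 3).
Iteration 4: no rows with parent_id in {8,11,12}; recursion stops.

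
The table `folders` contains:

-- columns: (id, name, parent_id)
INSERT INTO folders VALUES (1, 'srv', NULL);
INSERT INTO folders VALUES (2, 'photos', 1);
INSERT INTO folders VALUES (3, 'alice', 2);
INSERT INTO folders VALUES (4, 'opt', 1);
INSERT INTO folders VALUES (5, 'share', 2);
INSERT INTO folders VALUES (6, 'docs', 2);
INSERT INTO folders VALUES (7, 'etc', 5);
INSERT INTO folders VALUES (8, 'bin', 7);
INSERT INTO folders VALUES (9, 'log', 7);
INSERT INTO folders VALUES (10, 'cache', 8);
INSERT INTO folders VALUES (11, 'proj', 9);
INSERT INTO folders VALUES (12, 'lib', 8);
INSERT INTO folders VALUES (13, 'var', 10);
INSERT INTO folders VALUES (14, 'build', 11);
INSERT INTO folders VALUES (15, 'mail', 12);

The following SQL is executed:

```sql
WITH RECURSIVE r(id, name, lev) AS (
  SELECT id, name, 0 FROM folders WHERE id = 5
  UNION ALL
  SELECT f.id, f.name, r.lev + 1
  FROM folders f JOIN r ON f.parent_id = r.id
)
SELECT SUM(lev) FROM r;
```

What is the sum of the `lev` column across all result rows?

Base: id=5 (share) at lev 0.
Iteration 1: rows with parent_id in {5} -> etc (id 7, lev 1).
Iteration 2: rows with parent_id in {7} -> bin (id 8, lev 2), log (id 9, lev 2).
Iteration 3: rows with parent_id in {8,9} -> cache (id 10, lev 3), proj (id 11, lev 3), lib (id 12, lev 3).
Iteration 4: rows with parent_id in {10,11,12} -> var (id 13, lev 4), build (id 14, lev 4), mail (id 15, lev 4).
Iteration 5: no rows with parent_id in {13,14,15}; recursion stops.
SUM(lev) = 0 + 1 + 2 + 2 + 3 + 3 + 3 + 4 + 4 + 4 = 26.

26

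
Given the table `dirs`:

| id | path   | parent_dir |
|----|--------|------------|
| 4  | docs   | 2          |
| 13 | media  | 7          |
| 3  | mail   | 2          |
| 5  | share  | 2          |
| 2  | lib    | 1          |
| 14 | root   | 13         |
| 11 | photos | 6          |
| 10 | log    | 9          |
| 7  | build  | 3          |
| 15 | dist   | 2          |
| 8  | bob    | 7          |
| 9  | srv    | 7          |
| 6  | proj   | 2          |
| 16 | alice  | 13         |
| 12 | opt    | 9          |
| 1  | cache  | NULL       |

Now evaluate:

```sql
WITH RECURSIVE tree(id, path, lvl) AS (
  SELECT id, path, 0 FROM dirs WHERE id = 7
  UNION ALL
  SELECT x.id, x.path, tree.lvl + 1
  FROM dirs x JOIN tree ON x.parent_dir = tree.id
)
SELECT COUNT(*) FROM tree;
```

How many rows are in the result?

Base: id=7 (build) at lvl 0.
Iteration 1: rows with parent_dir in {7} -> bob (id 8, lvl 1), srv (id 9, lvl 1), media (id 13, lvl 1).
Iteration 2: rows with parent_dir in {8,9,13} -> log (id 10, lvl 2), opt (id 12, lvl 2), root (id 14, lvl 2), alice (id 16, lvl 2).
Iteration 3: no rows with parent_dir in {10,12,14,16}; recursion stops.
Total rows emitted: 8.

8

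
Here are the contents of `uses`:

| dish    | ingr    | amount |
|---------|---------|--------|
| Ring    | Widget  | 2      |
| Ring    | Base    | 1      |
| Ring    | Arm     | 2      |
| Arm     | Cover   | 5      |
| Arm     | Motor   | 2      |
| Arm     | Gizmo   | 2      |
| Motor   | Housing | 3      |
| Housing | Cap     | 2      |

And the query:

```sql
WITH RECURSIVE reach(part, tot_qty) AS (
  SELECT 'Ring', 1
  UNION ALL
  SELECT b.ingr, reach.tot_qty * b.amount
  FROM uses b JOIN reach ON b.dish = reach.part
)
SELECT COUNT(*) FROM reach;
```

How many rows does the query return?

Base: (Ring, tot_qty=1).
Iteration 1: components of {Ring} -> Arm = 1*2 = 2, Base = 1*1 = 1, Widget = 1*2 = 2.
Iteration 2: components of {Arm,Base,Widget} -> Cover = 2*5 = 10, Gizmo = 2*2 = 4, Motor = 2*2 = 4.
Iteration 3: components of {Cover,Gizmo,Motor} -> Housing = 4*3 = 12.
Iteration 4: components of {Housing} -> Cap = 12*2 = 24.
Iteration 5: no further components; recursion stops.
Total rows emitted: 9.

9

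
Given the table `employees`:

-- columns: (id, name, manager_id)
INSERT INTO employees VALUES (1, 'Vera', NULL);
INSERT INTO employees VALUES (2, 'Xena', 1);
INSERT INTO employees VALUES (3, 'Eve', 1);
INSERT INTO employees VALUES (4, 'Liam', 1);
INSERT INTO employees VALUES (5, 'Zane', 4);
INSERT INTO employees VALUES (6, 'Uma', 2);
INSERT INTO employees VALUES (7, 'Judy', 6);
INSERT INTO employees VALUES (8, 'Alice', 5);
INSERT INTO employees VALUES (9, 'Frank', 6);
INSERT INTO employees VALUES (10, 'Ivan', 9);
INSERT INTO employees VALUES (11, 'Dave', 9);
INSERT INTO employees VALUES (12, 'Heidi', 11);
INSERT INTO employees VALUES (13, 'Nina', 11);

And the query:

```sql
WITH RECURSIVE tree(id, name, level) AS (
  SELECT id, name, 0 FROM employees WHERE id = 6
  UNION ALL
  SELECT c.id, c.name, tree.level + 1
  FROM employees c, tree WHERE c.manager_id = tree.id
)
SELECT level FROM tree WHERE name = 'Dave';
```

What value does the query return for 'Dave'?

Base: id=6 (Uma) at level 0.
Iteration 1: rows with manager_id in {6} -> Judy (id 7, level 1), Frank (id 9, level 1).
Iteration 2: rows with manager_id in {7,9} -> Ivan (id 10, level 2), Dave (id 11, level 2).
Iteration 3: rows with manager_id in {10,11} -> Heidi (id 12, level 3), Nina (id 13, level 3).
Iteration 4: no rows with manager_id in {12,13}; recursion stops.

2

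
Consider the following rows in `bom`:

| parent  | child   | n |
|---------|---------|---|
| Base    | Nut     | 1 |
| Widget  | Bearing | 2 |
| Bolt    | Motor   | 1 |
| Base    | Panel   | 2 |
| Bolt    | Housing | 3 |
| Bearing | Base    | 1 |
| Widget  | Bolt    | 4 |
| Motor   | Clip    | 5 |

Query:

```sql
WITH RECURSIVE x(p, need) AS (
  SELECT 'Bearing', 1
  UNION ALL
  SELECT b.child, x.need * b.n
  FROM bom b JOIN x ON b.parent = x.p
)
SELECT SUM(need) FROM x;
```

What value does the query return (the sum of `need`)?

5

Base: (Bearing, need=1).
Iteration 1: components of {Bearing} -> Base = 1*1 = 1.
Iteration 2: components of {Base} -> Nut = 1*1 = 1, Panel = 1*2 = 2.
Iteration 3: no further components; recursion stops.
SUM(need) = 1 + 1 + 1 + 2 = 5.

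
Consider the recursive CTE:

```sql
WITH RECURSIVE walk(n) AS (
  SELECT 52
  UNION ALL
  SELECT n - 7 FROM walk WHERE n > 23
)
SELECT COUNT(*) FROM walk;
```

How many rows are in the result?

6

Base: n=52.
Iteration 1: 52 > 23 holds -> n = 52 - 7 = 45.
Iteration 2: 45 > 23 holds -> n = 45 - 7 = 38.
Iteration 3: 38 > 23 holds -> n = 38 - 7 = 31.
Iteration 4: 31 > 23 holds -> n = 31 - 7 = 24.
Iteration 5: 24 > 23 holds -> n = 24 - 7 = 17.
Iteration 6: 17 > 23 fails; recursion stops.
Total rows emitted: 6.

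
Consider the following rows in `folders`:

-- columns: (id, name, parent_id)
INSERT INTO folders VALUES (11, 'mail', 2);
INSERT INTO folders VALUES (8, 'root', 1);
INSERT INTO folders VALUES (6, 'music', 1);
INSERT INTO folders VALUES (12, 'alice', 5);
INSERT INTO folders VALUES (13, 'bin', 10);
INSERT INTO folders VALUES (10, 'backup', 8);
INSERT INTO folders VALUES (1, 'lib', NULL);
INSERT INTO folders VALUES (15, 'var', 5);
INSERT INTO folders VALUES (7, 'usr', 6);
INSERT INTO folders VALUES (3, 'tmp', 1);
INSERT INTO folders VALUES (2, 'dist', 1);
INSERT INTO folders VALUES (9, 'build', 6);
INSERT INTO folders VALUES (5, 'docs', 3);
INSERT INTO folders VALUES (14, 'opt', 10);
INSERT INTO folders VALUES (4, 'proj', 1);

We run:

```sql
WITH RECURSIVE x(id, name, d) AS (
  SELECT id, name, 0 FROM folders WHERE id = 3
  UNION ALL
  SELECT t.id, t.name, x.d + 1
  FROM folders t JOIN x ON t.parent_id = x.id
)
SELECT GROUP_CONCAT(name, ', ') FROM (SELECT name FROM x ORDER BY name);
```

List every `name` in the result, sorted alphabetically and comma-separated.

Base: id=3 (tmp) at d 0.
Iteration 1: rows with parent_id in {3} -> docs (id 5, d 1).
Iteration 2: rows with parent_id in {5} -> alice (id 12, d 2), var (id 15, d 2).
Iteration 3: no rows with parent_id in {12,15}; recursion stops.

alice, docs, tmp, var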